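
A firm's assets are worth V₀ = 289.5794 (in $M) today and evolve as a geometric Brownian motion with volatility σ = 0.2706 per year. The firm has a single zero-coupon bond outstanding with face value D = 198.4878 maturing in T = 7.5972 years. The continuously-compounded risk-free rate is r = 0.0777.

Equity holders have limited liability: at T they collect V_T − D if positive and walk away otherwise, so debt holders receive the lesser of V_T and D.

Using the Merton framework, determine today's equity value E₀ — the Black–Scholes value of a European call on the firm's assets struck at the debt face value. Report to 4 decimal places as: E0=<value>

E0=185.3887

Work the structural quantities from V₀ = 289.5794 against face 198.4878:
d₁ = [ln(V₀/D) + (r + σ²/2)T] / (σ√T)
   = [ln(289.5794/198.4878) + (0.0777 + 0.5·0.2706²)·7.5972] / (0.2706·√7.5972)
   = [0.377702 + 0.868452] / 0.745855 = 1.670772
d₂ = d₁ − σ√T = 1.670772 − 0.745855 = 0.924917
N(d₁) = 0.952617,  N(d₂) = 0.822495,  e^(−rT) = 0.554160
E₀ = V₀·N(d₁) − D·e^(−rT)·N(d₂)
   = 289.5794·0.952617 − 198.4878·0.554160·0.822495 = 185.388654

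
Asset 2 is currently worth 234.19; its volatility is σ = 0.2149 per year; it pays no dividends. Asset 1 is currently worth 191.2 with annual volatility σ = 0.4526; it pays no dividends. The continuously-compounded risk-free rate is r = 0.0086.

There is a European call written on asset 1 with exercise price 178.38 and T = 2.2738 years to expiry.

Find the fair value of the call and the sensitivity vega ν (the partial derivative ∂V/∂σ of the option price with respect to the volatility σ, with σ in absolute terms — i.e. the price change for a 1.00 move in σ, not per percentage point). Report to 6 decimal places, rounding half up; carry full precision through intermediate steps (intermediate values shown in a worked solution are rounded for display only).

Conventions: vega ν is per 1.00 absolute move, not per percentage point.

price = 57.427689
ν = 102.915762

σ√T = 0.4526·√2.2738 = 0.682481
d₁ = (ln(S/K) + (r+σ²/2)T) / (σ√T) = (ln(191.2/178.38) + (0.0086+0.4526²/2)·2.2738) / 0.682481 = (0.069404 + 0.252445) / 0.682481 = 0.471586
d₂ = d₁ − σ√T = 0.471586 − 0.682481 = -0.210895
e^{−rT} = 0.980635
N(d₁) = 0.681389,  N(d₂) = 0.416485
Call price V = S·N(d₁) − K·e^{−rT}·N(d₂) = 130.281575 − 72.853885 = 57.427689
φ(d₁) = (1/√(2π))·e^{−d₁²/2} = 0.356959
ν = S·φ(d₁)·√T = 102.915762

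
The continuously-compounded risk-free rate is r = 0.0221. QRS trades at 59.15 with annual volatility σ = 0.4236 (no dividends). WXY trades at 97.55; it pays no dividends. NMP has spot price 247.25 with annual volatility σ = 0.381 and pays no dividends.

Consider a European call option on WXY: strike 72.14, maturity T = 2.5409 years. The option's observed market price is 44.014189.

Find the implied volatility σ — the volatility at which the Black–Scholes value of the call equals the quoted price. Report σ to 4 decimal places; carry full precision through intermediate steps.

sigma = 0.5297

At σ = 0.5297 the Black–Scholes value reproduces the quote:
σ√T = 0.5297·√2.5409 = 0.844352
d₁ = (ln(S/K) + (r+σ²/2)T) / (σ√T) = (ln(97.55/72.14) + (0.0221+0.5297²/2)·2.5409) / 0.844352 = (0.301756 + 0.412619) / 0.844352 = 0.846064
d₂ = d₁ − σ√T = 0.846064 − 0.844352 = 0.001711
e^{−rT} = 0.945394
N(d₁) = 0.801241,  N(d₂) = 0.500683
V = S·N(d₁) − K·e^{−rT}·N(d₂) = 78.161093 − 34.146904 = 44.014189 (the observed quote) — the price is monotone increasing in volatility, hence this σ is the only solution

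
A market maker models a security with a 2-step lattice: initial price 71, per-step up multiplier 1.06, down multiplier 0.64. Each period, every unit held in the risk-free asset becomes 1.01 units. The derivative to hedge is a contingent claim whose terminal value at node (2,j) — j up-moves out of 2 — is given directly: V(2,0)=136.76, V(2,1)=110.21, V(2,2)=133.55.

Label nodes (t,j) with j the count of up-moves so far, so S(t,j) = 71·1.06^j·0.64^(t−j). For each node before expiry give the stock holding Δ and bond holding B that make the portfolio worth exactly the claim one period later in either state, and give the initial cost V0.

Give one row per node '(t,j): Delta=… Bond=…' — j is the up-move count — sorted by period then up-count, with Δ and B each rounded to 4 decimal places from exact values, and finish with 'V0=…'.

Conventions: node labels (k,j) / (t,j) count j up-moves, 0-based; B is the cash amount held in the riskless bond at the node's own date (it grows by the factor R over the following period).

(0,0): Delta=0.5777 Bond=85.1439
(1,0): Delta=-1.3912 Bond=175.4625
(1,1): Delta=0.7384 Bond=73.9052
V0=126.1640

Arbitrage-free pricing uses the up-move probability p* = (R−d)/(u−d) = 0.8810, discounting each step at R = 1.01.
At maturity the claim pays: V(2,0)=136.7600, V(2,1)=110.2100, V(2,2)=133.5500
Node (1,0) S=45.4400: V=(p*·110.2100+(1−p*)·136.7600)/1.01=112.2482; Δ=(110.2100−136.7600)/(48.1664−29.0816)=-1.3912; B=V−Δ·S=175.4625
Node (1,1) S=75.2600: V=(p*·133.5500+(1−p*)·110.2100)/1.01=129.4767; Δ=(133.5500−110.2100)/(79.7756−48.1664)=0.7384; B=V−Δ·S=73.9052
Node (0,0) S=71.0000: V=(p*·129.4767+(1−p*)·112.2482)/1.01=126.1640; Δ=(129.4767−112.2482)/(75.2600−45.4400)=0.5777; B=V−Δ·S=85.1439
Sanity check at the root: Δ(0,0)·S0 + B(0,0) reproduces V0 = 126.1640.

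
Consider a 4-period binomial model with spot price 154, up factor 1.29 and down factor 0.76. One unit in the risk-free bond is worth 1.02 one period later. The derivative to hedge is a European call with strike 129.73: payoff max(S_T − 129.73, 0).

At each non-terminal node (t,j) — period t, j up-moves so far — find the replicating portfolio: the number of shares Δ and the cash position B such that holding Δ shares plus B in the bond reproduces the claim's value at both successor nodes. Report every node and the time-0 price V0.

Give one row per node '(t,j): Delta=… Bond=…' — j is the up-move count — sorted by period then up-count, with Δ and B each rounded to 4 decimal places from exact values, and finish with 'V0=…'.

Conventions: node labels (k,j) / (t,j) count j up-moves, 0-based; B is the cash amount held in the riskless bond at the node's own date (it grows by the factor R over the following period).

(0,0): Delta=0.7578 Bond=-67.4850
(1,0): Delta=0.5266 Bond=-41.7739
(1,1): Delta=0.8993 Bond=-96.9362
(2,0): Delta=0.1866 Bond=-12.3681
(2,1): Delta=0.7346 Bond=-74.0137
(2,2): Delta=1.0000 Bond=-124.6924
(3,0): Delta=0.0000 Bond=0.0000
(3,1): Delta=0.3008 Bond=-25.7162
(3,2): Delta=1.0000 Bond=-127.1863
(3,3): Delta=1.0000 Bond=-127.1863
V0=49.2165

Risk-neutral probability p* = (R−d)/(u−d) = (1.02−0.76)/(1.29−0.76) = 0.4906.
Terminal payoffs: V(4,0)=0.0000, V(4,1)=0.0000, V(4,2)=18.2924, V(4,3)=121.5185, V(4,4)=296.7312
  t=3,j=0: stock 67.6023 → up 87.2070 (V=0.0000), down 51.3778 (V=0.0000). Price 0.0000; hedge Δ=0.0000, bond B=0.0000.
  t=3,j=1: stock 114.7460 → up 148.0224 (V=18.2924), down 87.2070 (V=0.0000). Price 8.7977; hedge Δ=0.3008, bond B=-25.7162.
  t=3,j=2: stock 194.7663 → up 251.2485 (V=121.5185), down 148.0224 (V=18.2924). Price 67.5800; hedge Δ=1.0000, bond B=-127.1863.
  t=3,j=3: stock 330.5901 → up 426.4612 (V=296.7312), down 251.2485 (V=121.5185). Price 203.4038; hedge Δ=1.0000, bond B=-127.1863.
  t=2,j=0: stock 88.9504 → up 114.7460 (V=8.7977), down 67.6023 (V=0.0000). Price 4.2312; hedge Δ=0.1866, bond B=-12.3681.
  t=2,j=1: stock 150.9816 → up 194.7663 (V=67.5800), down 114.7460 (V=8.7977). Price 36.8963; hedge Δ=0.7346, bond B=-74.0137.
  t=2,j=2: stock 256.2714 → up 330.5901 (V=203.4038), down 194.7663 (V=67.5800). Price 131.5790; hedge Δ=1.0000, bond B=-124.6924.
  t=1,j=0: stock 117.0400 → up 150.9816 (V=36.8963), down 88.9504 (V=4.2312). Price 19.8584; hedge Δ=0.5266, bond B=-41.7739.
  t=1,j=1: stock 198.6600 → up 256.2714 (V=131.5790), down 150.9816 (V=36.8963). Price 81.7102; hedge Δ=0.8993, bond B=-96.9362.
  t=0,j=0: stock 154.0000 → up 198.6600 (V=81.7102), down 117.0400 (V=19.8584). Price 49.2165; hedge Δ=0.7578, bond B=-67.4850.
Verification: the root portfolio costs Δ(0,0)·S0 + B(0,0) = 49.2165, matching V0.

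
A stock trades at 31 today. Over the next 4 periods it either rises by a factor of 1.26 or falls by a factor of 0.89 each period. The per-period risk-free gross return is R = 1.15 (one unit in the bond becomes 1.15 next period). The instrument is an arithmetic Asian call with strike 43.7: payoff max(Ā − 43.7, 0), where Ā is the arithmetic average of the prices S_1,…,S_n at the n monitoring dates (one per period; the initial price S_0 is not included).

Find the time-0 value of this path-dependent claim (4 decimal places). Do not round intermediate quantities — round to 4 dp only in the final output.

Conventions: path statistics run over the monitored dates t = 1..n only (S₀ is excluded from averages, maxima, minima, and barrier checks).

price = 2.5051

No-arbitrage gives p* = (R−d)/(u−d) = 0.7027: enumerate every path, weight its payoff by its p*-probability, and discount by R^4.
Enumerate all 2^4 = 16 price paths (U = up ×1.26, D = down ×0.89); each path with k up-moves has probability p*^k·(1−p*)^(4−k).
DDDD: Ā=23.3623, payoff=0.0000, prob=0.007812
UDDD: Ā=33.0747, payoff=0.0000, prob=0.018465
DUDD: Ā=30.2072, payoff=0.0000, prob=0.018465
UUDD: Ā=42.7653, payoff=0.0000, prob=0.043644
DDUD: Ā=27.6552, payoff=0.0000, prob=0.018465
UDUD: Ā=39.1522, payoff=0.0000, prob=0.043644
DUUD: Ā=36.2847, payoff=0.0000, prob=0.043644
UUUD: Ā=51.3694, payoff=7.6694, prob=0.103159
DDDU: Ā=25.3838, payoff=0.0000, prob=0.018465
UDDU: Ā=35.9366, payoff=0.0000, prob=0.043644
DUDU: Ā=33.0691, payoff=0.0000, prob=0.043644
UUDU: Ā=46.8170, payoff=3.1170, prob=0.103159
DDUU: Ā=30.5171, payoff=0.0000, prob=0.043644
UDUU: Ā=43.2039, payoff=0.0000, prob=0.103159
DUUU: Ā=40.3364, payoff=0.0000, prob=0.103159
UUUU: Ā=57.1055, payoff=13.4055, prob=0.243830
Price = Σ prob·payoff / R^4 = 4.381363 / 1.749006 = 2.5051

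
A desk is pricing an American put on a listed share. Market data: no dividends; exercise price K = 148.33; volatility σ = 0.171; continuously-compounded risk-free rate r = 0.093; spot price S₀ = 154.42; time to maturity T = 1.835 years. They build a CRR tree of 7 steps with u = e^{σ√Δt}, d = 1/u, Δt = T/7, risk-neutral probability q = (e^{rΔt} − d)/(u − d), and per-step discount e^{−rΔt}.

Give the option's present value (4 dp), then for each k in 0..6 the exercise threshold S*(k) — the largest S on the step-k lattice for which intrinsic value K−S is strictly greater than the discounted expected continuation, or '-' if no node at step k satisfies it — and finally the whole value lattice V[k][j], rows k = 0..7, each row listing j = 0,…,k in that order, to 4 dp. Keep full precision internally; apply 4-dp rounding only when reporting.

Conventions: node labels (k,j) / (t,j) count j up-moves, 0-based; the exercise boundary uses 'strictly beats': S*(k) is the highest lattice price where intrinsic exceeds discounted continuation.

price = 4.8099
boundary = - - 129.6155 118.7500 129.6155 118.7500 129.6155
tree:
4.8099
9.6153 2.0425
18.7145 4.3953 0.6751
29.5800 9.2161 1.6020 0.1312
39.5346 18.7145 3.7344 0.3527 0.0000
48.6548 29.5800 8.5005 0.9483 0.0000 0.0000
57.0104 39.5346 18.7145 2.5496 0.0000 0.0000 0.0000
64.6656 48.6548 29.5800 6.8548 0.0000 0.0000 0.0000 0.0000

Δt=0.26214, u=1.09150, d=0.91617, q=0.61888, disc=e^(-rΔt)=0.97592
k=7 terminal: V=max(K-S,0) → 64.6656 48.6548 29.5800 6.8548 0.0000 0.0000 0.0000 0.0000
k=6: j=0 S=91.3196 intr=57.0104 cont=53.4380 V=57.0104[EX]; j=1 S=108.7954 intr=39.5346 cont=35.9622 V=39.5346[EX]; j=2 S=129.6155 intr=18.7145 cont=15.1420 V=18.7145[EX]; j=3 S=154.4200 intr=0.0000 cont=2.5496 V=2.5496[hold]; j=4 S=183.9713 intr=0.0000 cont=0.0000 V=0.0000[hold]; j=5 S=219.1778 intr=0.0000 cont=0.0000 V=0.0000[hold]; j=6 S=261.1218 intr=0.0000 cont=0.0000 V=0.0000[hold]  S*(6)=129.6155
k=5: j=0 S=99.6752 intr=48.6548 cont=45.0823 V=48.6548[EX]; j=1 S=118.7500 intr=29.5800 cont=26.0075 V=29.5800[EX]; j=2 S=141.4752 intr=6.8548 cont=8.5005 V=8.5005[hold]; j=3 S=168.5492 intr=0.0000 cont=0.9483 V=0.9483[hold]; j=4 S=200.8045 intr=0.0000 cont=0.0000 V=0.0000[hold]; j=5 S=239.2323 intr=0.0000 cont=0.0000 V=0.0000[hold]  S*(5)=118.7500
k=4: j=0 S=108.7954 intr=39.5346 cont=35.9622 V=39.5346[EX]; j=1 S=129.6155 intr=18.7145 cont=16.1360 V=18.7145[EX]; j=2 S=154.4200 intr=0.0000 cont=3.7344 V=3.7344[hold]; j=3 S=183.9713 intr=0.0000 cont=0.3527 V=0.3527[hold]; j=4 S=219.1778 intr=0.0000 cont=0.0000 V=0.0000[hold]  S*(4)=129.6155
k=3: j=0 S=118.7500 intr=29.5800 cont=26.0075 V=29.5800[EX]; j=1 S=141.4752 intr=6.8548 cont=9.2161 V=9.2161[hold]; j=2 S=168.5492 intr=0.0000 cont=1.6020 V=1.6020[hold]; j=3 S=200.8045 intr=0.0000 cont=0.1312 V=0.1312[hold]  S*(3)=118.7500
k=2: j=0 S=129.6155 intr=18.7145 cont=16.5682 V=18.7145[EX]; j=1 S=154.4200 intr=0.0000 cont=4.3953 V=4.3953[hold]; j=2 S=183.9713 intr=0.0000 cont=0.6751 V=0.6751[hold]  S*(2)=129.6155
k=1: j=0 S=141.4752 intr=6.8548 cont=9.6153 V=9.6153[hold]; j=1 S=168.5492 intr=0.0000 cont=2.0425 V=2.0425[hold]  S*(1)=-
k=0: j=0 S=154.4200 intr=0.0000 cont=4.8099 V=4.8099[hold]  S*(0)=-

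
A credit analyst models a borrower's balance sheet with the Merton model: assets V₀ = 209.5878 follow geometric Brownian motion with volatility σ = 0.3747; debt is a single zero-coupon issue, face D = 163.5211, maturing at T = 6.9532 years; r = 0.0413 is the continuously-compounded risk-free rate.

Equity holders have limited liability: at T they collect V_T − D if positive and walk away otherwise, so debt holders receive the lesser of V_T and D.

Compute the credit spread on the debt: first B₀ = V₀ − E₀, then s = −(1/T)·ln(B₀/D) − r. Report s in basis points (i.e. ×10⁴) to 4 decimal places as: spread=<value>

Equity is a call on the firm's assets struck at D = 163.5211:
d₁ = [ln(V₀/D) + (r + σ²/2)T] / (σ√T)
   = [ln(209.5878/163.5211) + (0.0413 + 0.5·0.3747²)·6.9532] / (0.3747·√6.9532)
   = [0.248201 + 0.775282] / 0.988043 = 1.035868
d₂ = d₁ − σ√T = 1.035868 − 0.988043 = 0.047825
N(d₁) = 0.849868,  N(d₂) = 0.519072,  e^(−rT) = 0.750386
E₀ = V₀·N(d₁) − D·e^(−rT)·N(d₂)
   = 209.5878·0.849868 − 163.5211·0.750386·0.519072 = 114.429793
B₀ = V₀ − E₀ = 209.5878 − 114.429793 = 95.158007
spread = −(1/T)·ln(B₀/D) − r = −(1/6.9532)·ln(95.158007/163.5211) − 0.0413 = 0.03656390
in basis points: 0.03656390 × 10⁴ = 365.6390 bp

spread=365.6390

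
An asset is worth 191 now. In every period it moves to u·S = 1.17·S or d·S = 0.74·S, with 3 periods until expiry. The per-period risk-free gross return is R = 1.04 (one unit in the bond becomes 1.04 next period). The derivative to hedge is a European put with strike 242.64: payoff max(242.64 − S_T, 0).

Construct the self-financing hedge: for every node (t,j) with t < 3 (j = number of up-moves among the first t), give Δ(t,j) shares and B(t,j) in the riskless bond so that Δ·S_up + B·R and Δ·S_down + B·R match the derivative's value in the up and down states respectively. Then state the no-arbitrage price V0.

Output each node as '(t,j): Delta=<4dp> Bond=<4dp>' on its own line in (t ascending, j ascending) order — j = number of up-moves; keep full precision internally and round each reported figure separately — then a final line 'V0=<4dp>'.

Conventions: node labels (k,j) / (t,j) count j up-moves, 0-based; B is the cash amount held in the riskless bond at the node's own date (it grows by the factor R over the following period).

(0,0): Delta=-0.6533 Bond=168.5917
(1,0): Delta=-1.0000 Bond=224.3343
(1,1): Delta=-0.5583 Bond=154.1025
(2,0): Delta=-1.0000 Bond=233.3077
(2,1): Delta=-1.0000 Bond=233.3077
(2,2): Delta=-0.4373 Bond=128.6154
V0=43.8065

Risk-neutral probability p* = (R−d)/(u−d) = (1.04−0.74)/(1.17−0.74) = 0.6977.
Payoffs at expiry: V(3,0)=165.2422, V(3,1)=120.2678, V(3,2)=49.1597, V(3,3)=0.0000
  t=2,j=0: stock 104.5916 → up 122.3722 (V=120.2678), down 77.3978 (V=165.2422). Price 128.7161; hedge Δ=-1.0000, bond B=233.3077.
  t=2,j=1: stock 165.3678 → up 193.4803 (V=49.1597), down 122.3722 (V=120.2678). Price 67.9399; hedge Δ=-1.0000, bond B=233.3077.
  t=2,j=2: stock 261.4599 → up 305.9081 (V=0.0000), down 193.4803 (V=49.1597). Price 14.2906; hedge Δ=-0.4373, bond B=128.6154.
  t=1,j=0: stock 141.3400 → up 165.3678 (V=67.9399), down 104.5916 (V=128.7161). Price 82.9943; hedge Δ=-1.0000, bond B=224.3343.
  t=1,j=1: stock 223.4700 → up 261.4599 (V=14.2906), down 165.3678 (V=67.9399). Price 29.3367; hedge Δ=-0.5583, bond B=154.1025.
  t=0,j=0: stock 191.0000 → up 223.4700 (V=29.3367), down 141.3400 (V=82.9943). Price 43.8065; hedge Δ=-0.6533, bond B=168.5917.
Check: Δ(0,0)·S0 + B(0,0) = 43.8065 = V0.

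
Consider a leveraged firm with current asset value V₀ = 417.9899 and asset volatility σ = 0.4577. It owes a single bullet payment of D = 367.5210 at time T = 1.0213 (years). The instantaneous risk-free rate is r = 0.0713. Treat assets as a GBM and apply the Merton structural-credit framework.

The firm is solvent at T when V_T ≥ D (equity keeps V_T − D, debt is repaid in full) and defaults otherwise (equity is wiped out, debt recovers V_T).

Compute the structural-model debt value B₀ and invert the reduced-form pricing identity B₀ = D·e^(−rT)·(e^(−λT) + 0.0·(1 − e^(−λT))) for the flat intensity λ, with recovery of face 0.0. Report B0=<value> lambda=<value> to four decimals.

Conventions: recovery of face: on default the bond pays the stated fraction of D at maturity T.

Work the structural quantities from V₀ = 417.9899 against face 367.5210:
d₁ = [ln(V₀/D) + (r + σ²/2)T] / (σ√T)
   = [ln(417.9899/367.5210) + (0.0713 + 0.5·0.4577²)·1.0213] / (0.4577·√1.0213)
   = [0.128677 + 0.179794] / 0.462549 = 0.666894
d₂ = d₁ − σ√T = 0.666894 − 0.462549 = 0.204346
N(d₁) = 0.747580,  N(d₂) = 0.580958,  e^(−rT) = 0.929769
E₀ = V₀·N(d₁) − D·e^(−rT)·N(d₂)
   = 417.9899·0.747580 − 367.5210·0.929769·0.580958 = 113.961854
B₀ = V₀ − E₀ = 417.9899 − 113.961854 = 304.028046
e^(−λT) = (B₀·e^(rT)/D − 0)/(1 − 0) = (304.0280·1.075536/367.5210 − 0)/1 = 0.88972579
λ = −ln(0.88972579)/1.0213 = 0.114405

B0=304.0280 lambda=0.1144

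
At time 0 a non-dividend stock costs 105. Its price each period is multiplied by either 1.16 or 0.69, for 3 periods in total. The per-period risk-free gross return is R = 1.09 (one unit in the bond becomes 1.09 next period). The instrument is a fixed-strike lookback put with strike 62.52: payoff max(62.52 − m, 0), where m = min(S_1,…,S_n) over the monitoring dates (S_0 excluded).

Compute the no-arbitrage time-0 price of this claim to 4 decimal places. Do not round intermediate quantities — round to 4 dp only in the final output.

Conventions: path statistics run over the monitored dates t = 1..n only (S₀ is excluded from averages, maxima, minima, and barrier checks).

price = 0.3862

No-arbitrage gives p* = (R−d)/(u−d) = 0.8511: enumerate every path, weight its payoff by its p*-probability, and discount by R^3.
Enumerate all 2^3 = 8 price paths (U = up ×1.16, D = down ×0.69); each path with k up-moves has probability p*^k·(1−p*)^(3−k).
DDD: m=34.4934, payoff=28.0266, prob=0.003304
UDD: m=57.9890, payoff=4.5310, prob=0.018878
DUD: m=57.9890, payoff=4.5310, prob=0.018878
UUD: m=97.4887, payoff=0.0000, prob=0.107876
DDU: m=49.9905, payoff=12.5295, prob=0.018878
UDU: m=84.0420, payoff=0.0000, prob=0.107876
DUU: m=72.4500, payoff=0.0000, prob=0.107876
UUU: m=121.8000, payoff=0.0000, prob=0.616434
Price = Σ prob·payoff / R^3 = 0.500203 / 1.295029 = 0.3862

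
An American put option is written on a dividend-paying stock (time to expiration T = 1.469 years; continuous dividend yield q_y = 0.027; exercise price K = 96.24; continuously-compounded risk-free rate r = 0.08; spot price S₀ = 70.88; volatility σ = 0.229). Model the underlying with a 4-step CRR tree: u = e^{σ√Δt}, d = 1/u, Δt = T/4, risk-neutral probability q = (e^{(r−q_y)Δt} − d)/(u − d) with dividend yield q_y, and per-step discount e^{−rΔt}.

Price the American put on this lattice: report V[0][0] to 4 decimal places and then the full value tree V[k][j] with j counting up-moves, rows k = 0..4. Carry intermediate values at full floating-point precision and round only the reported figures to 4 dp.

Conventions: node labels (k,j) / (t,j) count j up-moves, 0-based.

params: Δt=0.36725 u=1.14887 d=0.87042 q=0.53595 e^(-rΔt)=0.97105
t_4 payoffs: 55.5541 42.5388 25.3600 2.6857 0.0000
k=3: node(3,0) S=46.7427 payoff=49.4973 vs cont=47.1721 → 49.4973 [stop]  node(3,1) S=61.6955 payoff=34.5445 vs cont=32.3668 → 34.5445 [stop]  node(3,2) S=81.4317 payoff=14.8083 vs cont=12.8253 → 14.8083 [stop]  node(3,3) S=107.4814 payoff=0.0000 vs cont=1.2102 → 1.2102 [wait]
k=2: node(2,0) S=53.7012 payoff=42.5388 vs cont=40.2823 → 42.5388 [stop]  node(2,1) S=70.8800 payoff=25.3600 vs cont=23.2730 → 25.3600 [stop]  node(2,2) S=93.5543 payoff=2.6857 vs cont=7.3027 → 7.3027 [wait]
k=1: node(1,0) S=61.6955 payoff=34.5445 vs cont=32.3668 → 34.5445 [stop]  node(1,1) S=81.4317 payoff=14.8083 vs cont=15.2281 → 15.2281 [wait]
k=0: node(0,0) S=70.8800 payoff=25.3600 vs cont=23.4915 → 25.3600 [stop]

price = 25.3600
tree:
25.3600
34.5445 15.2281
42.5388 25.3600 7.3027
49.4973 34.5445 14.8083 1.2102
55.5541 42.5388 25.3600 2.6857 0.0000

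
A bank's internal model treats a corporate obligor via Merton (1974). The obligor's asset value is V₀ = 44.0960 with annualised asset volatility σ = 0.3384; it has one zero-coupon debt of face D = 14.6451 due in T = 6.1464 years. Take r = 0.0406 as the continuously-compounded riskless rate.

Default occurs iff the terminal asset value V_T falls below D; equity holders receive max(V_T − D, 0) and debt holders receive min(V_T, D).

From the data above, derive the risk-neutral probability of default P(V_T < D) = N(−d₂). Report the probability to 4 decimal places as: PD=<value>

Apply the equity-as-call identities (strike 14.6451, horizon 6.1464 years):
d₁ = [ln(V₀/D) + (r + σ²/2)T] / (σ√T)
   = [ln(44.0960/14.6451) + (0.0406 + 0.5·0.3384²)·6.1464] / (0.3384·√6.1464)
   = [1.102263 + 0.601470] / 0.838959 = 2.030770
d₂ = d₁ − σ√T = 2.030770 − 0.838959 = 1.191811
risk-neutral PD = N(−d₂) = N(-1.191811) = 0.116668

PD=0.1167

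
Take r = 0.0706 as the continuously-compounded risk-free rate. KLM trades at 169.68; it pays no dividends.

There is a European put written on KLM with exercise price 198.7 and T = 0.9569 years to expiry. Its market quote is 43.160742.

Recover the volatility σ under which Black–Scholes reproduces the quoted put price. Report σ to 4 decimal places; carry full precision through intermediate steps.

sigma = 0.5036

At σ = 0.5036 the Black–Scholes value reproduces the quote:
σ√T = 0.5036·√0.9569 = 0.492628
d₁ = (ln(S/K) + (r+σ²/2)T) / (σ√T) = (ln(169.68/198.7) + (0.0706+0.5036²/2)·0.9569) / 0.492628 = (-0.157882 + 0.188898) / 0.492628 = 0.062961
d₂ = d₁ − σ√T = 0.062961 − 0.492628 = -0.429667
e^{−rT} = 0.934674
N(−d₁) = 0.474899,  N(−d₂) = 0.666281
V = K·e^{−rT}·N(−d₂) − S·N(−d₁) = 123.741557 − 80.580814 = 43.160742 (matching the quote); vega is positive throughout, so no other σ reproduces this price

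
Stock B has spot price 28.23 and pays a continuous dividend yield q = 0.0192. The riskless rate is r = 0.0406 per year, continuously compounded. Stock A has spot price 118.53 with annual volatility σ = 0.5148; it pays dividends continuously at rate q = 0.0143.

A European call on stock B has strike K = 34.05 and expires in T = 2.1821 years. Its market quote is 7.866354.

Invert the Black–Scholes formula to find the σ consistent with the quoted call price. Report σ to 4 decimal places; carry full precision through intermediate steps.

sigma = 0.5887

At σ = 0.5887 the Black–Scholes value reproduces the quote:
σ√T = 0.5887·√2.1821 = 0.869624
d₁ = (ln(S/K) + (r−q+σ²/2)T) / (σ√T) = (ln(28.23/34.05) + (0.0406−0.0192+0.5887²/2)·2.1821) / 0.869624 = (-0.187445 + 0.424820) / 0.869624 = 0.272963
d₂ = d₁ − σ√T = 0.272963 − 0.869624 = -0.596661
e^{−rT} = 0.915218
e^{−qT} = 0.958969
N(d₁) = 0.607559,  N(d₂) = 0.275367
V = S·e^{−qT}·N(d₁) − K·e^{−rT}·N(d₂) = 16.447657 − 8.581303 = 7.866354 (the quoted price), and the Black–Scholes price is strictly increasing in σ, so σ is unique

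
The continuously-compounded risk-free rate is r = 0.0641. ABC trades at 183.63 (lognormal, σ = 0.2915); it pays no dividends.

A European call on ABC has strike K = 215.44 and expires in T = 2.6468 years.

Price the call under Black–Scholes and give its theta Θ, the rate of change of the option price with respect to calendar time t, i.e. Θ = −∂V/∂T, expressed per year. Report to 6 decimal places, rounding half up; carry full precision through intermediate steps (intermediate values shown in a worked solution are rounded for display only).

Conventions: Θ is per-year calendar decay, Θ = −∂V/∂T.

price = 35.161298
Θ = -11.177862

σ√T = 0.2915·√2.6468 = 0.474241
d₁ = (ln(S/K) + (r+σ²/2)T) / (σ√T) = (ln(183.63/215.44) + (0.0641+0.2915²/2)·2.6468) / 0.474241 = (-0.159760 + 0.282112) / 0.474241 = 0.257997
d₂ = d₁ − σ√T = 0.257997 − 0.474241 = -0.216244
e^{−rT} = 0.843952
N(d₁) = 0.601795,  N(d₂) = 0.414399
Call price V = S·N(d₁) − K·e^{−rT}·N(d₂) = 110.507659 − 75.346361 = 35.161298
φ(d₁) = (1/√(2π))·e^{−d₁²/2} = 0.385884
Θ = −S·φ(d₁)·σ/(2√T) − r·K·e^{−rT}·N(d₂) = −6.348160 − 4.829702 = -11.177862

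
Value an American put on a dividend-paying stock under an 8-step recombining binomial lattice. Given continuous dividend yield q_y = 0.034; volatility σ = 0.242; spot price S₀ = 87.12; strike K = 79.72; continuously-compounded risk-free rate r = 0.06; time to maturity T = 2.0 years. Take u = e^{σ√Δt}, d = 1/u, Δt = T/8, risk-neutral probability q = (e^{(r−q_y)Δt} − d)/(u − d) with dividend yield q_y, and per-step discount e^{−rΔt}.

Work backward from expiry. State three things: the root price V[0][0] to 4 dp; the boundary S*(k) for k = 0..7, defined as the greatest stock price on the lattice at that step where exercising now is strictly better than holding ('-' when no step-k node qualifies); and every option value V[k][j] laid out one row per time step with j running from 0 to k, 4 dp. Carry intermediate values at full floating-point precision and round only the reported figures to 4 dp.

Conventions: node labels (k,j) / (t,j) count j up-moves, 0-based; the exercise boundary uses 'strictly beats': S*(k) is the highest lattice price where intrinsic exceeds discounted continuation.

price = 6.3997
boundary = - - - - 53.6932 60.5995 53.6932 60.5995
tree:
6.3997
9.5371 3.4149
13.8048 5.5022 1.4035
19.3214 8.6344 2.4956 0.3394
26.0268 13.1139 4.3575 0.6846 0.0000
32.1460 19.1205 7.4257 1.3807 0.0000 0.0000
37.5678 26.0268 12.2284 2.7845 0.0000 0.0000 0.0000
42.3717 32.1460 19.1205 5.6158 0.0000 0.0000 0.0000 0.0000
46.6282 37.5678 26.0268 11.3259 0.0000 0.0000 0.0000 0.0000 0.0000

Δt=0.25000  u=1.12862  d=0.88603  q=0.49667  discount=0.98511
step 8 (expiry): payoffs max(K−S,0) = 46.6282 37.5678 26.0268 11.3259 0.0000 0.0000 0.0000 0.0000 0.0000
step 7: (k=7,j=0): S=37.3483, K−S=42.3717, hold=41.5010 ⇒ V=42.3717 exercise | (k=7,j=1): S=47.5740, K−S=32.1460, hold=31.3618 ⇒ V=32.1460 exercise | (k=7,j=2): S=60.5995, K−S=19.1205, hold=18.4465 ⇒ V=19.1205 exercise | (k=7,j=3): S=77.1913, K−S=2.5287, hold=5.6158 ⇒ V=5.6158 continue | (k=7,j=4): S=98.3258, K−S=0.0000, hold=0.0000 ⇒ V=0.0000 continue | (k=7,j=5): S=125.2468, K−S=0.0000, hold=0.0000 ⇒ V=0.0000 continue | (k=7,j=6): S=159.5387, K−S=0.0000, hold=0.0000 ⇒ V=0.0000 continue | (k=7,j=7): S=203.2195, K−S=0.0000, hold=0.0000 ⇒ V=0.0000 continue  boundary S*=60.5995
step 6: (k=6,j=0): S=42.1522, K−S=37.5678, hold=36.7377 ⇒ V=37.5678 exercise | (k=6,j=1): S=53.6932, K−S=26.0268, hold=25.2944 ⇒ V=26.0268 exercise | (k=6,j=2): S=68.3941, K−S=11.3259, hold=12.2284 ⇒ V=12.2284 continue | (k=6,j=3): S=87.1200, K−S=0.0000, hold=2.7845 ⇒ V=2.7845 continue | (k=6,j=4): S=110.9730, K−S=0.0000, hold=0.0000 ⇒ V=0.0000 continue | (k=6,j=5): S=141.3567, K−S=0.0000, hold=0.0000 ⇒ V=0.0000 continue | (k=6,j=6): S=180.0593, K−S=0.0000, hold=0.0000 ⇒ V=0.0000 continue  boundary S*=53.6932
step 5: (k=5,j=0): S=47.5740, K−S=32.1460, hold=31.3618 ⇒ V=32.1460 exercise | (k=5,j=1): S=60.5995, K−S=19.1205, hold=18.8881 ⇒ V=19.1205 exercise | (k=5,j=2): S=77.1913, K−S=2.5287, hold=7.4257 ⇒ V=7.4257 continue | (k=5,j=3): S=98.3258, K−S=0.0000, hold=1.3807 ⇒ V=1.3807 continue | (k=5,j=4): S=125.2468, K−S=0.0000, hold=0.0000 ⇒ V=0.0000 continue | (k=5,j=5): S=159.5387, K−S=0.0000, hold=0.0000 ⇒ V=0.0000 continue  boundary S*=60.5995
step 4: (k=4,j=0): S=53.6932, K−S=26.0268, hold=25.2944 ⇒ V=26.0268 exercise | (k=4,j=1): S=68.3941, K−S=11.3259, hold=13.1139 ⇒ V=13.1139 continue | (k=4,j=2): S=87.1200, K−S=0.0000, hold=4.3575 ⇒ V=4.3575 continue | (k=4,j=3): S=110.9730, K−S=0.0000, hold=0.6846 ⇒ V=0.6846 continue | (k=4,j=4): S=141.3567, K−S=0.0000, hold=0.0000 ⇒ V=0.0000 continue  boundary S*=53.6932
step 3: (k=3,j=0): S=60.5995, K−S=19.1205, hold=19.3214 ⇒ V=19.3214 continue | (k=3,j=1): S=77.1913, K−S=2.5287, hold=8.6344 ⇒ V=8.6344 continue | (k=3,j=2): S=98.3258, K−S=0.0000, hold=2.4956 ⇒ V=2.4956 continue | (k=3,j=3): S=125.2468, K−S=0.0000, hold=0.3394 ⇒ V=0.3394 continue  boundary S*=-
step 2: (k=2,j=0): S=68.3941, K−S=11.3259, hold=13.8048 ⇒ V=13.8048 continue | (k=2,j=1): S=87.1200, K−S=0.0000, hold=5.5022 ⇒ V=5.5022 continue | (k=2,j=2): S=110.9730, K−S=0.0000, hold=1.4035 ⇒ V=1.4035 continue  boundary S*=-
step 1: (k=1,j=0): S=77.1913, K−S=2.5287, hold=9.5371 ⇒ V=9.5371 continue | (k=1,j=1): S=98.3258, K−S=0.0000, hold=3.4149 ⇒ V=3.4149 continue  boundary S*=-
step 0: (k=0,j=0): S=87.1200, K−S=0.0000, hold=6.3997 ⇒ V=6.3997 continue  boundary S*=-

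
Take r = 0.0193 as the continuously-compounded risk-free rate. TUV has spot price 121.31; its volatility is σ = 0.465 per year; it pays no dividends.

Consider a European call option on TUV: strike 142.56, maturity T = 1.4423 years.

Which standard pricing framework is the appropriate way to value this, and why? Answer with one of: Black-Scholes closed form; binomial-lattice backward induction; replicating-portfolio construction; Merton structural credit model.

framework: Black-Scholes closed form

Key observation: with TUV following a GBM at constant σ and r, the European call struck at 142.56 prices in closed form — nothing here needs a stepwise model or a balance sheet.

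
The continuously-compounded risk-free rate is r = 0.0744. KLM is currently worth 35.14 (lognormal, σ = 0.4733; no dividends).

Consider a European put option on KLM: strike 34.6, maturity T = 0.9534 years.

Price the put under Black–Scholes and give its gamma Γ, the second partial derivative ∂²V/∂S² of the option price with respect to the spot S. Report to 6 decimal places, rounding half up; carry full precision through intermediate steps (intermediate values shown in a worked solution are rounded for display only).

price = 4.806364
Γ = 0.022510

σ√T = 0.4733·√0.9534 = 0.462141
d₁ = (ln(S/K) + (r+σ²/2)T) / (σ√T) = (ln(35.14/34.6) + (0.0744+0.4733²/2)·0.9534) / 0.462141 = (0.015486 + 0.177720) / 0.462141 = 0.418068
d₂ = d₁ − σ√T = 0.418068 − 0.462141 = -0.044072
e^{−rT} = 0.931524
N(−d₁) = 0.337949,  N(−d₂) = 0.517577
Put price V = K·e^{−rT}·N(−d₂) − S·N(−d₁) = 16.681878 − 11.875514 = 4.806364
φ(d₁) = (1/√(2π))·e^{−d₁²/2} = 0.365558
Γ = φ(d₁) / (S·σ·√T) = 0.022510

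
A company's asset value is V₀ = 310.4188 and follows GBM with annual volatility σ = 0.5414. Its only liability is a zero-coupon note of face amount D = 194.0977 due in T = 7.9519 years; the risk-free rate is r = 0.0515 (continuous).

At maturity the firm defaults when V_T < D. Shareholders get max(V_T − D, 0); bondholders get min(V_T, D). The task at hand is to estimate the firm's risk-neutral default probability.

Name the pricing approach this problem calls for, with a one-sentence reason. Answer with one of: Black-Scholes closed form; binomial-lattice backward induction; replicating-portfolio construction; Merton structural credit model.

Key observation: the data describe a firm's assets (V₀ = 310.4188, GBM) and a single zero-coupon debt of face 194.0977, so credit quantities follow from equity-as-call in the structural model.

framework: Merton structural credit model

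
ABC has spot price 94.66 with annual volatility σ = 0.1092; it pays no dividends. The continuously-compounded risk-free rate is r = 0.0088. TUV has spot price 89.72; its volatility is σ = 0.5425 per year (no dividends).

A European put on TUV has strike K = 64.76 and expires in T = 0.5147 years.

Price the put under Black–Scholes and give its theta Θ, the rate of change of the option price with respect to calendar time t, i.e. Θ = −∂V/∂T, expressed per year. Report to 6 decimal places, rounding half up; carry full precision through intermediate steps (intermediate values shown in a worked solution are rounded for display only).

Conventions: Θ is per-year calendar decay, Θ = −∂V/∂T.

σ√T = 0.5425·√0.5147 = 0.389204
d₁ = (ln(S/K) + (r+σ²/2)T) / (σ√T) = (ln(89.72/64.76) + (0.0088+0.5425²/2)·0.5147) / 0.389204 = (0.326006 + 0.080269) / 0.389204 = 1.043862
d₂ = d₁ − σ√T = 1.043862 − 0.389204 = 0.654658
e^{−rT} = 0.995481
N(−d₁) = 0.148275,  N(−d₂) = 0.256344
Put price V = K·e^{−rT}·N(−d₂) − S·N(−d₁) = 16.525816 − 13.303208 = 3.222608
φ(d₁) = (1/√(2π))·e^{−d₁²/2} = 0.231364
Θ = −S·φ(d₁)·σ/(2√T) + r·K·e^{−rT}·N(−d₂) = −7.848346 + 0.145427 = -7.702919

price = 3.222608
Θ = -7.702919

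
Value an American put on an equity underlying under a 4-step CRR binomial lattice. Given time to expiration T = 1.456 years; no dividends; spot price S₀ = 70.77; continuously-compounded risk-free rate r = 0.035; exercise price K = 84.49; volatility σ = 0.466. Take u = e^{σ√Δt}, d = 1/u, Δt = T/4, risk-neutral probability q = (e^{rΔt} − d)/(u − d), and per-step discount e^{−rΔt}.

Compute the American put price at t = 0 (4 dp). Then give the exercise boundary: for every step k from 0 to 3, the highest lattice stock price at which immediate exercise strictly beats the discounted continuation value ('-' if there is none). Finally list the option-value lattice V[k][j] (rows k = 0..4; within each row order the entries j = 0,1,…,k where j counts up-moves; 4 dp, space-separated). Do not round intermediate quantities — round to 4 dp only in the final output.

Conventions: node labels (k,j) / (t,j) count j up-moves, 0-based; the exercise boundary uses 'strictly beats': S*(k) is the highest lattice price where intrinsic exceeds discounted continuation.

Δt=0.36400, u=1.32465, d=0.75492, q=0.45268, disc=e^(-rΔt)=0.98734
k=4 terminal: V=max(K-S,0) → 61.5051 44.1583 13.7200 0.0000 0.0000
k=3: j=0 S=30.4470 intr=54.0430 cont=52.9734 V=54.0430[EX]; j=1 S=53.4254 intr=31.0646 cont=29.9950 V=31.0646[EX]; j=2 S=93.7456 intr=0.0000 cont=7.4142 V=7.4142[hold]; j=3 S=164.4954 intr=0.0000 cont=0.0000 V=0.0000[hold]  S*(3)=53.4254
k=2: j=0 S=40.3317 intr=44.1583 cont=43.0888 V=44.1583[EX]; j=1 S=70.7700 intr=13.7200 cont=20.1009 V=20.1009[hold]; j=2 S=124.1801 intr=0.0000 cont=4.0066 V=4.0066[hold]  S*(2)=40.3317
k=1: j=0 S=53.4254 intr=31.0646 cont=32.8470 V=32.8470[hold]; j=1 S=93.7456 intr=0.0000 cont=12.6532 V=12.6532[hold]  S*(1)=-
k=0: j=0 S=70.7700 intr=13.7200 cont=23.4056 V=23.4056[hold]  S*(0)=-

price = 23.4056
boundary = - - 40.3317 53.4254
tree:
23.4056
32.8470 12.6532
44.1583 20.1009 4.0066
54.0430 31.0646 7.4142 0.0000
61.5051 44.1583 13.7200 0.0000 0.0000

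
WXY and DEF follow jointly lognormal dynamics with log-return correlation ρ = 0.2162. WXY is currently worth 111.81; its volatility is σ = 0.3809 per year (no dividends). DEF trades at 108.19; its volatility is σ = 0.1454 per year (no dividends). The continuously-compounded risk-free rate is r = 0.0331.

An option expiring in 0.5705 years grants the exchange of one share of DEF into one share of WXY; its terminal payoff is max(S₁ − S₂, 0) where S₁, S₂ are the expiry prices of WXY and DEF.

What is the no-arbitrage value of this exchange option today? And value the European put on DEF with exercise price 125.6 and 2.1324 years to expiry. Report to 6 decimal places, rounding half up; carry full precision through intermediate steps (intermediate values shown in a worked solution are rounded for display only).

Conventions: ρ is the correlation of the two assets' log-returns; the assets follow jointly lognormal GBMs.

exchange price = 14.352916
price(DEF put K=125.6) = 14.589127

σ_eff = √(σ₁² + σ₂² − 2ρσ₁σ₂) = √(0.3809² + 0.1454² − 2·0.2162·0.3809·0.1454) = 0.377198
d₁ = (ln(S₁/S₂) + (q₂ − q₁ + σ_eff²/2)T) / (σ_eff√T) = (ln(111.81/108.19) + (0.0 − 0.0 + 0.071139)·0.5705) / 0.284903 = 0.257972
d₂ = d₁ − σ_eff√T = 0.257972 − 0.284903 = -0.026931
N(d₁) = 0.601786,  N(d₂) = 0.489257
V = S₁·e^{−q₁T}·N(d₁) − S₂·e^{−q₂T}·N(d₂) = 67.285653 − 52.932737 = 14.352916
[vanilla: DEF put K=125.6]
σ√T = 0.1454·√2.1324 = 0.212324
d₁ = (ln(S/K) + (r+σ²/2)T) / (σ√T) = (ln(108.19/125.6) + (0.0331+0.1454²/2)·2.1324) / 0.212324 = (-0.149213 + 0.093123) / 0.212324 = -0.264173
d₂ = d₁ − σ√T = -0.264173 − 0.212324 = -0.476497
e^{−rT} = 0.931851
N(−d₁) = 0.604177,  N(−d₂) = 0.683140
price = K·e^{−rT}·N(−d₂) − S·N(−d₁) = 79.954992 − 65.365866 = 14.589127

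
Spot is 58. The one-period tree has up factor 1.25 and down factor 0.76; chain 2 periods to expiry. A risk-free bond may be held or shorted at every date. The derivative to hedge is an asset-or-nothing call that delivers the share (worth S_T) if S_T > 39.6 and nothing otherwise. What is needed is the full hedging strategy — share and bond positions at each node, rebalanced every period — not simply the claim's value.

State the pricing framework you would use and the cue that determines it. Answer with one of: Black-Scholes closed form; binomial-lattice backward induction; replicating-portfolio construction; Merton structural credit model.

Key observation: since the answer must list Δ and B at each node of the 1.25/0.76 lattice on 58, the replicating-portfolio method — solving the two-state system at every node — is the one that applies.

framework: replicating-portfolio construction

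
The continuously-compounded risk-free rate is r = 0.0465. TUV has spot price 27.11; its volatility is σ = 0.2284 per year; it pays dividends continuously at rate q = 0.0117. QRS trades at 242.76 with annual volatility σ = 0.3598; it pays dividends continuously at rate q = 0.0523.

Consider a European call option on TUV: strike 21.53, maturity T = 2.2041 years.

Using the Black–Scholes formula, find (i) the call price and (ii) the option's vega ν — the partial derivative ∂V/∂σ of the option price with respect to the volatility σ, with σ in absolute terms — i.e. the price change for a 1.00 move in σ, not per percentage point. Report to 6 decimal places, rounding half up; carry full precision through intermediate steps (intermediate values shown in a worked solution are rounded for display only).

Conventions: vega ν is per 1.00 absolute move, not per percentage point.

price = 7.743843
ν = 8.776817

σ√T = 0.2284·√2.2041 = 0.339087
d₁ = (ln(S/K) + (r−q+σ²/2)T) / (σ√T) = (ln(27.11/21.53) + (0.0465−0.0117+0.2284²/2)·2.2041) / 0.339087 = (0.230455 + 0.134193) / 0.339087 = 1.075381
d₂ = d₁ − σ√T = 1.075381 − 0.339087 = 0.736293
e^{−rT} = 0.902587
e^{−qT} = 0.974542
N(d₁) = 0.858898,  N(d₂) = 0.769224
Call price V = S·e^{−qT}·N(d₁) − K·e^{−rT}·N(d₂) = 22.691932 − 14.948089 = 7.743843
φ(d₁) = (1/√(2π))·e^{−d₁²/2} = 0.223765
ν = S·e^{−qT}·φ(d₁)·√T = 8.776817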